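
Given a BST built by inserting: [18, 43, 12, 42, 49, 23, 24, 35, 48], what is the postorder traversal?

Tree insertion order: [18, 43, 12, 42, 49, 23, 24, 35, 48]
Tree (level-order array): [18, 12, 43, None, None, 42, 49, 23, None, 48, None, None, 24, None, None, None, 35]
Postorder traversal: [12, 35, 24, 23, 42, 48, 49, 43, 18]


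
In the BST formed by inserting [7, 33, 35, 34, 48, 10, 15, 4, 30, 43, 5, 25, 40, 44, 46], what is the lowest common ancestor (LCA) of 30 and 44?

Tree insertion order: [7, 33, 35, 34, 48, 10, 15, 4, 30, 43, 5, 25, 40, 44, 46]
Tree (level-order array): [7, 4, 33, None, 5, 10, 35, None, None, None, 15, 34, 48, None, 30, None, None, 43, None, 25, None, 40, 44, None, None, None, None, None, 46]
In a BST, the LCA of p=30, q=44 is the first node v on the
root-to-leaf path with p <= v <= q (go left if both < v, right if both > v).
Walk from root:
  at 7: both 30 and 44 > 7, go right
  at 33: 30 <= 33 <= 44, this is the LCA
LCA = 33


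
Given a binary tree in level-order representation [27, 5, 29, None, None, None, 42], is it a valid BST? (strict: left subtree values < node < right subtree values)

Level-order array: [27, 5, 29, None, None, None, 42]
Validate using subtree bounds (lo, hi): at each node, require lo < value < hi,
then recurse left with hi=value and right with lo=value.
Preorder trace (stopping at first violation):
  at node 27 with bounds (-inf, +inf): OK
  at node 5 with bounds (-inf, 27): OK
  at node 29 with bounds (27, +inf): OK
  at node 42 with bounds (29, +inf): OK
No violation found at any node.
Result: Valid BST


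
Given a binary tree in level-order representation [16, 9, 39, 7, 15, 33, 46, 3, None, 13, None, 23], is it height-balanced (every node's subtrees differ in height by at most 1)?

Tree (level-order array): [16, 9, 39, 7, 15, 33, 46, 3, None, 13, None, 23]
Definition: a tree is height-balanced if, at every node, |h(left) - h(right)| <= 1 (empty subtree has height -1).
Bottom-up per-node check:
  node 3: h_left=-1, h_right=-1, diff=0 [OK], height=0
  node 7: h_left=0, h_right=-1, diff=1 [OK], height=1
  node 13: h_left=-1, h_right=-1, diff=0 [OK], height=0
  node 15: h_left=0, h_right=-1, diff=1 [OK], height=1
  node 9: h_left=1, h_right=1, diff=0 [OK], height=2
  node 23: h_left=-1, h_right=-1, diff=0 [OK], height=0
  node 33: h_left=0, h_right=-1, diff=1 [OK], height=1
  node 46: h_left=-1, h_right=-1, diff=0 [OK], height=0
  node 39: h_left=1, h_right=0, diff=1 [OK], height=2
  node 16: h_left=2, h_right=2, diff=0 [OK], height=3
All nodes satisfy the balance condition.
Result: Balanced


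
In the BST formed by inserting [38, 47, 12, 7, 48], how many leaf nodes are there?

Tree built from: [38, 47, 12, 7, 48]
Tree (level-order array): [38, 12, 47, 7, None, None, 48]
Rule: A leaf has 0 children.
Per-node child counts:
  node 38: 2 child(ren)
  node 12: 1 child(ren)
  node 7: 0 child(ren)
  node 47: 1 child(ren)
  node 48: 0 child(ren)
Matching nodes: [7, 48]
Count of leaf nodes: 2


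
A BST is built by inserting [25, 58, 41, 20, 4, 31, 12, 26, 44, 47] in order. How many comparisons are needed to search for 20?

Search path for 20: 25 -> 20
Found: True
Comparisons: 2


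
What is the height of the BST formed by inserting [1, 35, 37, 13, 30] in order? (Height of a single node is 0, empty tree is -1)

Insertion order: [1, 35, 37, 13, 30]
Tree (level-order array): [1, None, 35, 13, 37, None, 30]
Compute height bottom-up (empty subtree = -1):
  height(30) = 1 + max(-1, -1) = 0
  height(13) = 1 + max(-1, 0) = 1
  height(37) = 1 + max(-1, -1) = 0
  height(35) = 1 + max(1, 0) = 2
  height(1) = 1 + max(-1, 2) = 3
Height = 3


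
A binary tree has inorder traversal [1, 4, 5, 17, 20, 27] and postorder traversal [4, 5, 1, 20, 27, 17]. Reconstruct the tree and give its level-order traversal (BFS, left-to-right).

Inorder:   [1, 4, 5, 17, 20, 27]
Postorder: [4, 5, 1, 20, 27, 17]
Algorithm: postorder visits root last, so walk postorder right-to-left;
each value is the root of the current inorder slice — split it at that
value, recurse on the right subtree first, then the left.
Recursive splits:
  root=17; inorder splits into left=[1, 4, 5], right=[20, 27]
  root=27; inorder splits into left=[20], right=[]
  root=20; inorder splits into left=[], right=[]
  root=1; inorder splits into left=[], right=[4, 5]
  root=5; inorder splits into left=[4], right=[]
  root=4; inorder splits into left=[], right=[]
Reconstructed level-order: [17, 1, 27, 5, 20, 4]


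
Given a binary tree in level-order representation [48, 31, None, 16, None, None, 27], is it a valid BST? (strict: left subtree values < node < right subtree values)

Level-order array: [48, 31, None, 16, None, None, 27]
Validate using subtree bounds (lo, hi): at each node, require lo < value < hi,
then recurse left with hi=value and right with lo=value.
Preorder trace (stopping at first violation):
  at node 48 with bounds (-inf, +inf): OK
  at node 31 with bounds (-inf, 48): OK
  at node 16 with bounds (-inf, 31): OK
  at node 27 with bounds (16, 31): OK
No violation found at any node.
Result: Valid BST


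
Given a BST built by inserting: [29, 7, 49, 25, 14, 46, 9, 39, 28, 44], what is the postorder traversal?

Tree insertion order: [29, 7, 49, 25, 14, 46, 9, 39, 28, 44]
Tree (level-order array): [29, 7, 49, None, 25, 46, None, 14, 28, 39, None, 9, None, None, None, None, 44]
Postorder traversal: [9, 14, 28, 25, 7, 44, 39, 46, 49, 29]


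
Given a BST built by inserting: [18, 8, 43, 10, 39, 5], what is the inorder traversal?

Tree insertion order: [18, 8, 43, 10, 39, 5]
Tree (level-order array): [18, 8, 43, 5, 10, 39]
Inorder traversal: [5, 8, 10, 18, 39, 43]


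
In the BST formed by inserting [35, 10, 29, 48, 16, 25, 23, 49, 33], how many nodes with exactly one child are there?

Tree built from: [35, 10, 29, 48, 16, 25, 23, 49, 33]
Tree (level-order array): [35, 10, 48, None, 29, None, 49, 16, 33, None, None, None, 25, None, None, 23]
Rule: These are nodes with exactly 1 non-null child.
Per-node child counts:
  node 35: 2 child(ren)
  node 10: 1 child(ren)
  node 29: 2 child(ren)
  node 16: 1 child(ren)
  node 25: 1 child(ren)
  node 23: 0 child(ren)
  node 33: 0 child(ren)
  node 48: 1 child(ren)
  node 49: 0 child(ren)
Matching nodes: [10, 16, 25, 48]
Count of nodes with exactly one child: 4


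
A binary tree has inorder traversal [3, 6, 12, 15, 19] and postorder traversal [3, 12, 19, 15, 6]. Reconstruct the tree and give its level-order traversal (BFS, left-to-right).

Inorder:   [3, 6, 12, 15, 19]
Postorder: [3, 12, 19, 15, 6]
Algorithm: postorder visits root last, so walk postorder right-to-left;
each value is the root of the current inorder slice — split it at that
value, recurse on the right subtree first, then the left.
Recursive splits:
  root=6; inorder splits into left=[3], right=[12, 15, 19]
  root=15; inorder splits into left=[12], right=[19]
  root=19; inorder splits into left=[], right=[]
  root=12; inorder splits into left=[], right=[]
  root=3; inorder splits into left=[], right=[]
Reconstructed level-order: [6, 3, 15, 12, 19]


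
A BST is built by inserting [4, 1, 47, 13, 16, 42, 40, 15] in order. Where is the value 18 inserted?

Starting tree (level order): [4, 1, 47, None, None, 13, None, None, 16, 15, 42, None, None, 40]
Insertion path: 4 -> 47 -> 13 -> 16 -> 42 -> 40
Result: insert 18 as left child of 40
Final tree (level order): [4, 1, 47, None, None, 13, None, None, 16, 15, 42, None, None, 40, None, 18]


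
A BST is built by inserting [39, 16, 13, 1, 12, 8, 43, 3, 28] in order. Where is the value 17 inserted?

Starting tree (level order): [39, 16, 43, 13, 28, None, None, 1, None, None, None, None, 12, 8, None, 3]
Insertion path: 39 -> 16 -> 28
Result: insert 17 as left child of 28
Final tree (level order): [39, 16, 43, 13, 28, None, None, 1, None, 17, None, None, 12, None, None, 8, None, 3]


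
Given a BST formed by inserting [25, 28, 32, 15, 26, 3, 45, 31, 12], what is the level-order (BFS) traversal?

Tree insertion order: [25, 28, 32, 15, 26, 3, 45, 31, 12]
Tree (level-order array): [25, 15, 28, 3, None, 26, 32, None, 12, None, None, 31, 45]
BFS from the root, enqueuing left then right child of each popped node:
  queue [25] -> pop 25, enqueue [15, 28], visited so far: [25]
  queue [15, 28] -> pop 15, enqueue [3], visited so far: [25, 15]
  queue [28, 3] -> pop 28, enqueue [26, 32], visited so far: [25, 15, 28]
  queue [3, 26, 32] -> pop 3, enqueue [12], visited so far: [25, 15, 28, 3]
  queue [26, 32, 12] -> pop 26, enqueue [none], visited so far: [25, 15, 28, 3, 26]
  queue [32, 12] -> pop 32, enqueue [31, 45], visited so far: [25, 15, 28, 3, 26, 32]
  queue [12, 31, 45] -> pop 12, enqueue [none], visited so far: [25, 15, 28, 3, 26, 32, 12]
  queue [31, 45] -> pop 31, enqueue [none], visited so far: [25, 15, 28, 3, 26, 32, 12, 31]
  queue [45] -> pop 45, enqueue [none], visited so far: [25, 15, 28, 3, 26, 32, 12, 31, 45]
Result: [25, 15, 28, 3, 26, 32, 12, 31, 45]


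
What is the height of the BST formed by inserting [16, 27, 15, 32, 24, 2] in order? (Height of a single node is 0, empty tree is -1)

Insertion order: [16, 27, 15, 32, 24, 2]
Tree (level-order array): [16, 15, 27, 2, None, 24, 32]
Compute height bottom-up (empty subtree = -1):
  height(2) = 1 + max(-1, -1) = 0
  height(15) = 1 + max(0, -1) = 1
  height(24) = 1 + max(-1, -1) = 0
  height(32) = 1 + max(-1, -1) = 0
  height(27) = 1 + max(0, 0) = 1
  height(16) = 1 + max(1, 1) = 2
Height = 2


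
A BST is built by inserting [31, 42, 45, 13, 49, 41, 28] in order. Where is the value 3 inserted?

Starting tree (level order): [31, 13, 42, None, 28, 41, 45, None, None, None, None, None, 49]
Insertion path: 31 -> 13
Result: insert 3 as left child of 13
Final tree (level order): [31, 13, 42, 3, 28, 41, 45, None, None, None, None, None, None, None, 49]


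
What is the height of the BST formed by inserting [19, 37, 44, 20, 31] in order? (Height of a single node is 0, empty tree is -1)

Insertion order: [19, 37, 44, 20, 31]
Tree (level-order array): [19, None, 37, 20, 44, None, 31]
Compute height bottom-up (empty subtree = -1):
  height(31) = 1 + max(-1, -1) = 0
  height(20) = 1 + max(-1, 0) = 1
  height(44) = 1 + max(-1, -1) = 0
  height(37) = 1 + max(1, 0) = 2
  height(19) = 1 + max(-1, 2) = 3
Height = 3


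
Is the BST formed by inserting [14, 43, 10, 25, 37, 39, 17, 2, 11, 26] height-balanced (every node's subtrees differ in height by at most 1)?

Tree (level-order array): [14, 10, 43, 2, 11, 25, None, None, None, None, None, 17, 37, None, None, 26, 39]
Definition: a tree is height-balanced if, at every node, |h(left) - h(right)| <= 1 (empty subtree has height -1).
Bottom-up per-node check:
  node 2: h_left=-1, h_right=-1, diff=0 [OK], height=0
  node 11: h_left=-1, h_right=-1, diff=0 [OK], height=0
  node 10: h_left=0, h_right=0, diff=0 [OK], height=1
  node 17: h_left=-1, h_right=-1, diff=0 [OK], height=0
  node 26: h_left=-1, h_right=-1, diff=0 [OK], height=0
  node 39: h_left=-1, h_right=-1, diff=0 [OK], height=0
  node 37: h_left=0, h_right=0, diff=0 [OK], height=1
  node 25: h_left=0, h_right=1, diff=1 [OK], height=2
  node 43: h_left=2, h_right=-1, diff=3 [FAIL (|2--1|=3 > 1)], height=3
  node 14: h_left=1, h_right=3, diff=2 [FAIL (|1-3|=2 > 1)], height=4
Node 43 violates the condition: |2 - -1| = 3 > 1.
Result: Not balanced


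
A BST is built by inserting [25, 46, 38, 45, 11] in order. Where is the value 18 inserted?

Starting tree (level order): [25, 11, 46, None, None, 38, None, None, 45]
Insertion path: 25 -> 11
Result: insert 18 as right child of 11
Final tree (level order): [25, 11, 46, None, 18, 38, None, None, None, None, 45]


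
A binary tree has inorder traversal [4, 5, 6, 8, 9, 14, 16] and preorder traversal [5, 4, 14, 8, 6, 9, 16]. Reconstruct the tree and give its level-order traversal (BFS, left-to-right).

Inorder:  [4, 5, 6, 8, 9, 14, 16]
Preorder: [5, 4, 14, 8, 6, 9, 16]
Algorithm: preorder visits root first, so consume preorder in order;
for each root, split the current inorder slice at that value into
left-subtree inorder and right-subtree inorder, then recurse.
Recursive splits:
  root=5; inorder splits into left=[4], right=[6, 8, 9, 14, 16]
  root=4; inorder splits into left=[], right=[]
  root=14; inorder splits into left=[6, 8, 9], right=[16]
  root=8; inorder splits into left=[6], right=[9]
  root=6; inorder splits into left=[], right=[]
  root=9; inorder splits into left=[], right=[]
  root=16; inorder splits into left=[], right=[]
Reconstructed level-order: [5, 4, 14, 8, 16, 6, 9]


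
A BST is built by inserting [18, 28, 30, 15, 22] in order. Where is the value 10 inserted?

Starting tree (level order): [18, 15, 28, None, None, 22, 30]
Insertion path: 18 -> 15
Result: insert 10 as left child of 15
Final tree (level order): [18, 15, 28, 10, None, 22, 30]


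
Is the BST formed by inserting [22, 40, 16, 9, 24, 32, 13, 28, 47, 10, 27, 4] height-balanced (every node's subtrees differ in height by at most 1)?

Tree (level-order array): [22, 16, 40, 9, None, 24, 47, 4, 13, None, 32, None, None, None, None, 10, None, 28, None, None, None, 27]
Definition: a tree is height-balanced if, at every node, |h(left) - h(right)| <= 1 (empty subtree has height -1).
Bottom-up per-node check:
  node 4: h_left=-1, h_right=-1, diff=0 [OK], height=0
  node 10: h_left=-1, h_right=-1, diff=0 [OK], height=0
  node 13: h_left=0, h_right=-1, diff=1 [OK], height=1
  node 9: h_left=0, h_right=1, diff=1 [OK], height=2
  node 16: h_left=2, h_right=-1, diff=3 [FAIL (|2--1|=3 > 1)], height=3
  node 27: h_left=-1, h_right=-1, diff=0 [OK], height=0
  node 28: h_left=0, h_right=-1, diff=1 [OK], height=1
  node 32: h_left=1, h_right=-1, diff=2 [FAIL (|1--1|=2 > 1)], height=2
  node 24: h_left=-1, h_right=2, diff=3 [FAIL (|-1-2|=3 > 1)], height=3
  node 47: h_left=-1, h_right=-1, diff=0 [OK], height=0
  node 40: h_left=3, h_right=0, diff=3 [FAIL (|3-0|=3 > 1)], height=4
  node 22: h_left=3, h_right=4, diff=1 [OK], height=5
Node 16 violates the condition: |2 - -1| = 3 > 1.
Result: Not balanced


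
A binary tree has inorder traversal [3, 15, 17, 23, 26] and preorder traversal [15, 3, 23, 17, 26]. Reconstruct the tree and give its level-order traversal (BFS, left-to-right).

Inorder:  [3, 15, 17, 23, 26]
Preorder: [15, 3, 23, 17, 26]
Algorithm: preorder visits root first, so consume preorder in order;
for each root, split the current inorder slice at that value into
left-subtree inorder and right-subtree inorder, then recurse.
Recursive splits:
  root=15; inorder splits into left=[3], right=[17, 23, 26]
  root=3; inorder splits into left=[], right=[]
  root=23; inorder splits into left=[17], right=[26]
  root=17; inorder splits into left=[], right=[]
  root=26; inorder splits into left=[], right=[]
Reconstructed level-order: [15, 3, 23, 17, 26]


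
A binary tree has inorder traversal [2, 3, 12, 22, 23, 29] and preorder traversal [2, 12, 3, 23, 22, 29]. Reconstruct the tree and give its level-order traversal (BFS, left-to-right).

Inorder:  [2, 3, 12, 22, 23, 29]
Preorder: [2, 12, 3, 23, 22, 29]
Algorithm: preorder visits root first, so consume preorder in order;
for each root, split the current inorder slice at that value into
left-subtree inorder and right-subtree inorder, then recurse.
Recursive splits:
  root=2; inorder splits into left=[], right=[3, 12, 22, 23, 29]
  root=12; inorder splits into left=[3], right=[22, 23, 29]
  root=3; inorder splits into left=[], right=[]
  root=23; inorder splits into left=[22], right=[29]
  root=22; inorder splits into left=[], right=[]
  root=29; inorder splits into left=[], right=[]
Reconstructed level-order: [2, 12, 3, 23, 22, 29]


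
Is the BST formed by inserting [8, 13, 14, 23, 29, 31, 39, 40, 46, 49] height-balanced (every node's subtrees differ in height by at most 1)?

Tree (level-order array): [8, None, 13, None, 14, None, 23, None, 29, None, 31, None, 39, None, 40, None, 46, None, 49]
Definition: a tree is height-balanced if, at every node, |h(left) - h(right)| <= 1 (empty subtree has height -1).
Bottom-up per-node check:
  node 49: h_left=-1, h_right=-1, diff=0 [OK], height=0
  node 46: h_left=-1, h_right=0, diff=1 [OK], height=1
  node 40: h_left=-1, h_right=1, diff=2 [FAIL (|-1-1|=2 > 1)], height=2
  node 39: h_left=-1, h_right=2, diff=3 [FAIL (|-1-2|=3 > 1)], height=3
  node 31: h_left=-1, h_right=3, diff=4 [FAIL (|-1-3|=4 > 1)], height=4
  node 29: h_left=-1, h_right=4, diff=5 [FAIL (|-1-4|=5 > 1)], height=5
  node 23: h_left=-1, h_right=5, diff=6 [FAIL (|-1-5|=6 > 1)], height=6
  node 14: h_left=-1, h_right=6, diff=7 [FAIL (|-1-6|=7 > 1)], height=7
  node 13: h_left=-1, h_right=7, diff=8 [FAIL (|-1-7|=8 > 1)], height=8
  node 8: h_left=-1, h_right=8, diff=9 [FAIL (|-1-8|=9 > 1)], height=9
Node 40 violates the condition: |-1 - 1| = 2 > 1.
Result: Not balanced


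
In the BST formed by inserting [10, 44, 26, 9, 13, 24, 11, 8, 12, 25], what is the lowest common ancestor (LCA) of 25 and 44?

Tree insertion order: [10, 44, 26, 9, 13, 24, 11, 8, 12, 25]
Tree (level-order array): [10, 9, 44, 8, None, 26, None, None, None, 13, None, 11, 24, None, 12, None, 25]
In a BST, the LCA of p=25, q=44 is the first node v on the
root-to-leaf path with p <= v <= q (go left if both < v, right if both > v).
Walk from root:
  at 10: both 25 and 44 > 10, go right
  at 44: 25 <= 44 <= 44, this is the LCA
LCA = 44


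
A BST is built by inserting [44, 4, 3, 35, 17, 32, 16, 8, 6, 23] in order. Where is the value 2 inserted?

Starting tree (level order): [44, 4, None, 3, 35, None, None, 17, None, 16, 32, 8, None, 23, None, 6]
Insertion path: 44 -> 4 -> 3
Result: insert 2 as left child of 3
Final tree (level order): [44, 4, None, 3, 35, 2, None, 17, None, None, None, 16, 32, 8, None, 23, None, 6]


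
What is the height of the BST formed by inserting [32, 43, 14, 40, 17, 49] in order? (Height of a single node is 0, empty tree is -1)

Insertion order: [32, 43, 14, 40, 17, 49]
Tree (level-order array): [32, 14, 43, None, 17, 40, 49]
Compute height bottom-up (empty subtree = -1):
  height(17) = 1 + max(-1, -1) = 0
  height(14) = 1 + max(-1, 0) = 1
  height(40) = 1 + max(-1, -1) = 0
  height(49) = 1 + max(-1, -1) = 0
  height(43) = 1 + max(0, 0) = 1
  height(32) = 1 + max(1, 1) = 2
Height = 2


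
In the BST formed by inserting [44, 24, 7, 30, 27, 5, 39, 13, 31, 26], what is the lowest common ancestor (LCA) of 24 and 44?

Tree insertion order: [44, 24, 7, 30, 27, 5, 39, 13, 31, 26]
Tree (level-order array): [44, 24, None, 7, 30, 5, 13, 27, 39, None, None, None, None, 26, None, 31]
In a BST, the LCA of p=24, q=44 is the first node v on the
root-to-leaf path with p <= v <= q (go left if both < v, right if both > v).
Walk from root:
  at 44: 24 <= 44 <= 44, this is the LCA
LCA = 44


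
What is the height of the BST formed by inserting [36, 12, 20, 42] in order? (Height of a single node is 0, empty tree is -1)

Insertion order: [36, 12, 20, 42]
Tree (level-order array): [36, 12, 42, None, 20]
Compute height bottom-up (empty subtree = -1):
  height(20) = 1 + max(-1, -1) = 0
  height(12) = 1 + max(-1, 0) = 1
  height(42) = 1 + max(-1, -1) = 0
  height(36) = 1 + max(1, 0) = 2
Height = 2


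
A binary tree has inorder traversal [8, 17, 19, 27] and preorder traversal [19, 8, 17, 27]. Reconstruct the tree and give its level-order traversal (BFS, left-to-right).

Inorder:  [8, 17, 19, 27]
Preorder: [19, 8, 17, 27]
Algorithm: preorder visits root first, so consume preorder in order;
for each root, split the current inorder slice at that value into
left-subtree inorder and right-subtree inorder, then recurse.
Recursive splits:
  root=19; inorder splits into left=[8, 17], right=[27]
  root=8; inorder splits into left=[], right=[17]
  root=17; inorder splits into left=[], right=[]
  root=27; inorder splits into left=[], right=[]
Reconstructed level-order: [19, 8, 27, 17]


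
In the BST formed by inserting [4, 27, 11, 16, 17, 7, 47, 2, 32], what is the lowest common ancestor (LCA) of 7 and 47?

Tree insertion order: [4, 27, 11, 16, 17, 7, 47, 2, 32]
Tree (level-order array): [4, 2, 27, None, None, 11, 47, 7, 16, 32, None, None, None, None, 17]
In a BST, the LCA of p=7, q=47 is the first node v on the
root-to-leaf path with p <= v <= q (go left if both < v, right if both > v).
Walk from root:
  at 4: both 7 and 47 > 4, go right
  at 27: 7 <= 27 <= 47, this is the LCA
LCA = 27


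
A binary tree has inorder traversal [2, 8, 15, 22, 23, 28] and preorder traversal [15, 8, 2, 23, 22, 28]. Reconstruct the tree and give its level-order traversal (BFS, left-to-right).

Inorder:  [2, 8, 15, 22, 23, 28]
Preorder: [15, 8, 2, 23, 22, 28]
Algorithm: preorder visits root first, so consume preorder in order;
for each root, split the current inorder slice at that value into
left-subtree inorder and right-subtree inorder, then recurse.
Recursive splits:
  root=15; inorder splits into left=[2, 8], right=[22, 23, 28]
  root=8; inorder splits into left=[2], right=[]
  root=2; inorder splits into left=[], right=[]
  root=23; inorder splits into left=[22], right=[28]
  root=22; inorder splits into left=[], right=[]
  root=28; inorder splits into left=[], right=[]
Reconstructed level-order: [15, 8, 23, 2, 22, 28]


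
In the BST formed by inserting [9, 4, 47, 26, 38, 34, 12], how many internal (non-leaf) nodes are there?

Tree built from: [9, 4, 47, 26, 38, 34, 12]
Tree (level-order array): [9, 4, 47, None, None, 26, None, 12, 38, None, None, 34]
Rule: An internal node has at least one child.
Per-node child counts:
  node 9: 2 child(ren)
  node 4: 0 child(ren)
  node 47: 1 child(ren)
  node 26: 2 child(ren)
  node 12: 0 child(ren)
  node 38: 1 child(ren)
  node 34: 0 child(ren)
Matching nodes: [9, 47, 26, 38]
Count of internal (non-leaf) nodes: 4


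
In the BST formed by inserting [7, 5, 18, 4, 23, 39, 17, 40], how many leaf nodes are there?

Tree built from: [7, 5, 18, 4, 23, 39, 17, 40]
Tree (level-order array): [7, 5, 18, 4, None, 17, 23, None, None, None, None, None, 39, None, 40]
Rule: A leaf has 0 children.
Per-node child counts:
  node 7: 2 child(ren)
  node 5: 1 child(ren)
  node 4: 0 child(ren)
  node 18: 2 child(ren)
  node 17: 0 child(ren)
  node 23: 1 child(ren)
  node 39: 1 child(ren)
  node 40: 0 child(ren)
Matching nodes: [4, 17, 40]
Count of leaf nodes: 3


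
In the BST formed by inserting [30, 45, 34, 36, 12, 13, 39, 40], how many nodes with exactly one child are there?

Tree built from: [30, 45, 34, 36, 12, 13, 39, 40]
Tree (level-order array): [30, 12, 45, None, 13, 34, None, None, None, None, 36, None, 39, None, 40]
Rule: These are nodes with exactly 1 non-null child.
Per-node child counts:
  node 30: 2 child(ren)
  node 12: 1 child(ren)
  node 13: 0 child(ren)
  node 45: 1 child(ren)
  node 34: 1 child(ren)
  node 36: 1 child(ren)
  node 39: 1 child(ren)
  node 40: 0 child(ren)
Matching nodes: [12, 45, 34, 36, 39]
Count of nodes with exactly one child: 5


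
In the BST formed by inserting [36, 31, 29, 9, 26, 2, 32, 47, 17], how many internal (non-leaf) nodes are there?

Tree built from: [36, 31, 29, 9, 26, 2, 32, 47, 17]
Tree (level-order array): [36, 31, 47, 29, 32, None, None, 9, None, None, None, 2, 26, None, None, 17]
Rule: An internal node has at least one child.
Per-node child counts:
  node 36: 2 child(ren)
  node 31: 2 child(ren)
  node 29: 1 child(ren)
  node 9: 2 child(ren)
  node 2: 0 child(ren)
  node 26: 1 child(ren)
  node 17: 0 child(ren)
  node 32: 0 child(ren)
  node 47: 0 child(ren)
Matching nodes: [36, 31, 29, 9, 26]
Count of internal (non-leaf) nodes: 5


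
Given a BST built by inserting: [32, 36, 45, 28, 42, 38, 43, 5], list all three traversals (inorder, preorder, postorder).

Tree insertion order: [32, 36, 45, 28, 42, 38, 43, 5]
Tree (level-order array): [32, 28, 36, 5, None, None, 45, None, None, 42, None, 38, 43]
Inorder (L, root, R): [5, 28, 32, 36, 38, 42, 43, 45]
Preorder (root, L, R): [32, 28, 5, 36, 45, 42, 38, 43]
Postorder (L, R, root): [5, 28, 38, 43, 42, 45, 36, 32]


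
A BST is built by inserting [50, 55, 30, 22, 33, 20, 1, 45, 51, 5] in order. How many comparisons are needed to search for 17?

Search path for 17: 50 -> 30 -> 22 -> 20 -> 1 -> 5
Found: False
Comparisons: 6


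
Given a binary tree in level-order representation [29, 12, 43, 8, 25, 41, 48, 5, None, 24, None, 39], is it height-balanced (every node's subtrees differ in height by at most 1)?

Tree (level-order array): [29, 12, 43, 8, 25, 41, 48, 5, None, 24, None, 39]
Definition: a tree is height-balanced if, at every node, |h(left) - h(right)| <= 1 (empty subtree has height -1).
Bottom-up per-node check:
  node 5: h_left=-1, h_right=-1, diff=0 [OK], height=0
  node 8: h_left=0, h_right=-1, diff=1 [OK], height=1
  node 24: h_left=-1, h_right=-1, diff=0 [OK], height=0
  node 25: h_left=0, h_right=-1, diff=1 [OK], height=1
  node 12: h_left=1, h_right=1, diff=0 [OK], height=2
  node 39: h_left=-1, h_right=-1, diff=0 [OK], height=0
  node 41: h_left=0, h_right=-1, diff=1 [OK], height=1
  node 48: h_left=-1, h_right=-1, diff=0 [OK], height=0
  node 43: h_left=1, h_right=0, diff=1 [OK], height=2
  node 29: h_left=2, h_right=2, diff=0 [OK], height=3
All nodes satisfy the balance condition.
Result: Balanced


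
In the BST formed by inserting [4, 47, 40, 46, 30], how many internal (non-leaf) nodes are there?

Tree built from: [4, 47, 40, 46, 30]
Tree (level-order array): [4, None, 47, 40, None, 30, 46]
Rule: An internal node has at least one child.
Per-node child counts:
  node 4: 1 child(ren)
  node 47: 1 child(ren)
  node 40: 2 child(ren)
  node 30: 0 child(ren)
  node 46: 0 child(ren)
Matching nodes: [4, 47, 40]
Count of internal (non-leaf) nodes: 3


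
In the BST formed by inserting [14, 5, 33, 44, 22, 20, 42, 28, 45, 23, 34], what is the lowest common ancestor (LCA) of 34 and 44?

Tree insertion order: [14, 5, 33, 44, 22, 20, 42, 28, 45, 23, 34]
Tree (level-order array): [14, 5, 33, None, None, 22, 44, 20, 28, 42, 45, None, None, 23, None, 34]
In a BST, the LCA of p=34, q=44 is the first node v on the
root-to-leaf path with p <= v <= q (go left if both < v, right if both > v).
Walk from root:
  at 14: both 34 and 44 > 14, go right
  at 33: both 34 and 44 > 33, go right
  at 44: 34 <= 44 <= 44, this is the LCA
LCA = 44


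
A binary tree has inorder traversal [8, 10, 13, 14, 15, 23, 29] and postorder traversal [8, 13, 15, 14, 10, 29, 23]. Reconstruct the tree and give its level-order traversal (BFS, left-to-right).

Inorder:   [8, 10, 13, 14, 15, 23, 29]
Postorder: [8, 13, 15, 14, 10, 29, 23]
Algorithm: postorder visits root last, so walk postorder right-to-left;
each value is the root of the current inorder slice — split it at that
value, recurse on the right subtree first, then the left.
Recursive splits:
  root=23; inorder splits into left=[8, 10, 13, 14, 15], right=[29]
  root=29; inorder splits into left=[], right=[]
  root=10; inorder splits into left=[8], right=[13, 14, 15]
  root=14; inorder splits into left=[13], right=[15]
  root=15; inorder splits into left=[], right=[]
  root=13; inorder splits into left=[], right=[]
  root=8; inorder splits into left=[], right=[]
Reconstructed level-order: [23, 10, 29, 8, 14, 13, 15]


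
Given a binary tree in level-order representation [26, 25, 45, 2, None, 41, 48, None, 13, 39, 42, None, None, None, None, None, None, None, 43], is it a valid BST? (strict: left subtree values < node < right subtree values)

Level-order array: [26, 25, 45, 2, None, 41, 48, None, 13, 39, 42, None, None, None, None, None, None, None, 43]
Validate using subtree bounds (lo, hi): at each node, require lo < value < hi,
then recurse left with hi=value and right with lo=value.
Preorder trace (stopping at first violation):
  at node 26 with bounds (-inf, +inf): OK
  at node 25 with bounds (-inf, 26): OK
  at node 2 with bounds (-inf, 25): OK
  at node 13 with bounds (2, 25): OK
  at node 45 with bounds (26, +inf): OK
  at node 41 with bounds (26, 45): OK
  at node 39 with bounds (26, 41): OK
  at node 42 with bounds (41, 45): OK
  at node 43 with bounds (42, 45): OK
  at node 48 with bounds (45, +inf): OK
No violation found at any node.
Result: Valid BST


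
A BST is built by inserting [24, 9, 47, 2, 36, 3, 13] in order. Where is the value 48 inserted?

Starting tree (level order): [24, 9, 47, 2, 13, 36, None, None, 3]
Insertion path: 24 -> 47
Result: insert 48 as right child of 47
Final tree (level order): [24, 9, 47, 2, 13, 36, 48, None, 3]


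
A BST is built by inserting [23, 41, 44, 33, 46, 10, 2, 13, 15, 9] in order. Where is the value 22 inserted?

Starting tree (level order): [23, 10, 41, 2, 13, 33, 44, None, 9, None, 15, None, None, None, 46]
Insertion path: 23 -> 10 -> 13 -> 15
Result: insert 22 as right child of 15
Final tree (level order): [23, 10, 41, 2, 13, 33, 44, None, 9, None, 15, None, None, None, 46, None, None, None, 22]


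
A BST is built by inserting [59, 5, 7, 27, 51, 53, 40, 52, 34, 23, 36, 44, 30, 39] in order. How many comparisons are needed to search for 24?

Search path for 24: 59 -> 5 -> 7 -> 27 -> 23
Found: False
Comparisons: 5


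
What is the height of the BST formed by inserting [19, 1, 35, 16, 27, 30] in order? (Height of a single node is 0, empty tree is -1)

Insertion order: [19, 1, 35, 16, 27, 30]
Tree (level-order array): [19, 1, 35, None, 16, 27, None, None, None, None, 30]
Compute height bottom-up (empty subtree = -1):
  height(16) = 1 + max(-1, -1) = 0
  height(1) = 1 + max(-1, 0) = 1
  height(30) = 1 + max(-1, -1) = 0
  height(27) = 1 + max(-1, 0) = 1
  height(35) = 1 + max(1, -1) = 2
  height(19) = 1 + max(1, 2) = 3
Height = 3


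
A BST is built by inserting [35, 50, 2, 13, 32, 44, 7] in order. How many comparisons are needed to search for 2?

Search path for 2: 35 -> 2
Found: True
Comparisons: 2


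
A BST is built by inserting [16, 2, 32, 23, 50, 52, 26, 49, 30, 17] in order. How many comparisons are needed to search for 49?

Search path for 49: 16 -> 32 -> 50 -> 49
Found: True
Comparisons: 4


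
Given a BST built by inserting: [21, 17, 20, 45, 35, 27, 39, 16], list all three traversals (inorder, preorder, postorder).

Tree insertion order: [21, 17, 20, 45, 35, 27, 39, 16]
Tree (level-order array): [21, 17, 45, 16, 20, 35, None, None, None, None, None, 27, 39]
Inorder (L, root, R): [16, 17, 20, 21, 27, 35, 39, 45]
Preorder (root, L, R): [21, 17, 16, 20, 45, 35, 27, 39]
Postorder (L, R, root): [16, 20, 17, 27, 39, 35, 45, 21]


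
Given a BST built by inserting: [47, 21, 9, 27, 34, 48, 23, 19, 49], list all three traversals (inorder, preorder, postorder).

Tree insertion order: [47, 21, 9, 27, 34, 48, 23, 19, 49]
Tree (level-order array): [47, 21, 48, 9, 27, None, 49, None, 19, 23, 34]
Inorder (L, root, R): [9, 19, 21, 23, 27, 34, 47, 48, 49]
Preorder (root, L, R): [47, 21, 9, 19, 27, 23, 34, 48, 49]
Postorder (L, R, root): [19, 9, 23, 34, 27, 21, 49, 48, 47]


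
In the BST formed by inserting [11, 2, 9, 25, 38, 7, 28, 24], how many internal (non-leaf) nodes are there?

Tree built from: [11, 2, 9, 25, 38, 7, 28, 24]
Tree (level-order array): [11, 2, 25, None, 9, 24, 38, 7, None, None, None, 28]
Rule: An internal node has at least one child.
Per-node child counts:
  node 11: 2 child(ren)
  node 2: 1 child(ren)
  node 9: 1 child(ren)
  node 7: 0 child(ren)
  node 25: 2 child(ren)
  node 24: 0 child(ren)
  node 38: 1 child(ren)
  node 28: 0 child(ren)
Matching nodes: [11, 2, 9, 25, 38]
Count of internal (non-leaf) nodes: 5


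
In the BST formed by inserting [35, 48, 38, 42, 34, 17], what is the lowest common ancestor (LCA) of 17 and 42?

Tree insertion order: [35, 48, 38, 42, 34, 17]
Tree (level-order array): [35, 34, 48, 17, None, 38, None, None, None, None, 42]
In a BST, the LCA of p=17, q=42 is the first node v on the
root-to-leaf path with p <= v <= q (go left if both < v, right if both > v).
Walk from root:
  at 35: 17 <= 35 <= 42, this is the LCA
LCA = 35


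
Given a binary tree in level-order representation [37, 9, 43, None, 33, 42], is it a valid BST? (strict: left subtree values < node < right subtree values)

Level-order array: [37, 9, 43, None, 33, 42]
Validate using subtree bounds (lo, hi): at each node, require lo < value < hi,
then recurse left with hi=value and right with lo=value.
Preorder trace (stopping at first violation):
  at node 37 with bounds (-inf, +inf): OK
  at node 9 with bounds (-inf, 37): OK
  at node 33 with bounds (9, 37): OK
  at node 43 with bounds (37, +inf): OK
  at node 42 with bounds (37, 43): OK
No violation found at any node.
Result: Valid BST


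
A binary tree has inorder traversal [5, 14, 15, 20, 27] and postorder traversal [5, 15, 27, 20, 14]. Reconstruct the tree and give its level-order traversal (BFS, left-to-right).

Inorder:   [5, 14, 15, 20, 27]
Postorder: [5, 15, 27, 20, 14]
Algorithm: postorder visits root last, so walk postorder right-to-left;
each value is the root of the current inorder slice — split it at that
value, recurse on the right subtree first, then the left.
Recursive splits:
  root=14; inorder splits into left=[5], right=[15, 20, 27]
  root=20; inorder splits into left=[15], right=[27]
  root=27; inorder splits into left=[], right=[]
  root=15; inorder splits into left=[], right=[]
  root=5; inorder splits into left=[], right=[]
Reconstructed level-order: [14, 5, 20, 15, 27]


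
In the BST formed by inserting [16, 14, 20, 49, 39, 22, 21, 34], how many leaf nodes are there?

Tree built from: [16, 14, 20, 49, 39, 22, 21, 34]
Tree (level-order array): [16, 14, 20, None, None, None, 49, 39, None, 22, None, 21, 34]
Rule: A leaf has 0 children.
Per-node child counts:
  node 16: 2 child(ren)
  node 14: 0 child(ren)
  node 20: 1 child(ren)
  node 49: 1 child(ren)
  node 39: 1 child(ren)
  node 22: 2 child(ren)
  node 21: 0 child(ren)
  node 34: 0 child(ren)
Matching nodes: [14, 21, 34]
Count of leaf nodes: 3


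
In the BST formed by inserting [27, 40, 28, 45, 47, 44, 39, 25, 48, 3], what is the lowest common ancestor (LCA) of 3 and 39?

Tree insertion order: [27, 40, 28, 45, 47, 44, 39, 25, 48, 3]
Tree (level-order array): [27, 25, 40, 3, None, 28, 45, None, None, None, 39, 44, 47, None, None, None, None, None, 48]
In a BST, the LCA of p=3, q=39 is the first node v on the
root-to-leaf path with p <= v <= q (go left if both < v, right if both > v).
Walk from root:
  at 27: 3 <= 27 <= 39, this is the LCA
LCA = 27


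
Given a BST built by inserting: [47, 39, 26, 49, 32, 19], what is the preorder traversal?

Tree insertion order: [47, 39, 26, 49, 32, 19]
Tree (level-order array): [47, 39, 49, 26, None, None, None, 19, 32]
Preorder traversal: [47, 39, 26, 19, 32, 49]


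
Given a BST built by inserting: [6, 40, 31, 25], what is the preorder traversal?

Tree insertion order: [6, 40, 31, 25]
Tree (level-order array): [6, None, 40, 31, None, 25]
Preorder traversal: [6, 40, 31, 25]


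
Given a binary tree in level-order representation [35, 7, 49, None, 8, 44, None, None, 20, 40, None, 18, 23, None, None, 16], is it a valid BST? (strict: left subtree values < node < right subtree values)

Level-order array: [35, 7, 49, None, 8, 44, None, None, 20, 40, None, 18, 23, None, None, 16]
Validate using subtree bounds (lo, hi): at each node, require lo < value < hi,
then recurse left with hi=value and right with lo=value.
Preorder trace (stopping at first violation):
  at node 35 with bounds (-inf, +inf): OK
  at node 7 with bounds (-inf, 35): OK
  at node 8 with bounds (7, 35): OK
  at node 20 with bounds (8, 35): OK
  at node 18 with bounds (8, 20): OK
  at node 16 with bounds (8, 18): OK
  at node 23 with bounds (20, 35): OK
  at node 49 with bounds (35, +inf): OK
  at node 44 with bounds (35, 49): OK
  at node 40 with bounds (35, 44): OK
No violation found at any node.
Result: Valid BST


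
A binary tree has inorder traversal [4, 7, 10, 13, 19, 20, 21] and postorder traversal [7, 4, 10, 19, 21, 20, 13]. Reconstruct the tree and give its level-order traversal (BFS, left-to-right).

Inorder:   [4, 7, 10, 13, 19, 20, 21]
Postorder: [7, 4, 10, 19, 21, 20, 13]
Algorithm: postorder visits root last, so walk postorder right-to-left;
each value is the root of the current inorder slice — split it at that
value, recurse on the right subtree first, then the left.
Recursive splits:
  root=13; inorder splits into left=[4, 7, 10], right=[19, 20, 21]
  root=20; inorder splits into left=[19], right=[21]
  root=21; inorder splits into left=[], right=[]
  root=19; inorder splits into left=[], right=[]
  root=10; inorder splits into left=[4, 7], right=[]
  root=4; inorder splits into left=[], right=[7]
  root=7; inorder splits into left=[], right=[]
Reconstructed level-order: [13, 10, 20, 4, 19, 21, 7]


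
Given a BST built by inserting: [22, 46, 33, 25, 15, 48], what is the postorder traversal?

Tree insertion order: [22, 46, 33, 25, 15, 48]
Tree (level-order array): [22, 15, 46, None, None, 33, 48, 25]
Postorder traversal: [15, 25, 33, 48, 46, 22]


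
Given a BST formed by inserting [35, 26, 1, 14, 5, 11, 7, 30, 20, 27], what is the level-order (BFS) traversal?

Tree insertion order: [35, 26, 1, 14, 5, 11, 7, 30, 20, 27]
Tree (level-order array): [35, 26, None, 1, 30, None, 14, 27, None, 5, 20, None, None, None, 11, None, None, 7]
BFS from the root, enqueuing left then right child of each popped node:
  queue [35] -> pop 35, enqueue [26], visited so far: [35]
  queue [26] -> pop 26, enqueue [1, 30], visited so far: [35, 26]
  queue [1, 30] -> pop 1, enqueue [14], visited so far: [35, 26, 1]
  queue [30, 14] -> pop 30, enqueue [27], visited so far: [35, 26, 1, 30]
  queue [14, 27] -> pop 14, enqueue [5, 20], visited so far: [35, 26, 1, 30, 14]
  queue [27, 5, 20] -> pop 27, enqueue [none], visited so far: [35, 26, 1, 30, 14, 27]
  queue [5, 20] -> pop 5, enqueue [11], visited so far: [35, 26, 1, 30, 14, 27, 5]
  queue [20, 11] -> pop 20, enqueue [none], visited so far: [35, 26, 1, 30, 14, 27, 5, 20]
  queue [11] -> pop 11, enqueue [7], visited so far: [35, 26, 1, 30, 14, 27, 5, 20, 11]
  queue [7] -> pop 7, enqueue [none], visited so far: [35, 26, 1, 30, 14, 27, 5, 20, 11, 7]
Result: [35, 26, 1, 30, 14, 27, 5, 20, 11, 7]


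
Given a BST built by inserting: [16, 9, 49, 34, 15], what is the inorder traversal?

Tree insertion order: [16, 9, 49, 34, 15]
Tree (level-order array): [16, 9, 49, None, 15, 34]
Inorder traversal: [9, 15, 16, 34, 49]


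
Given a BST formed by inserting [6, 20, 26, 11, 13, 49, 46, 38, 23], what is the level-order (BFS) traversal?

Tree insertion order: [6, 20, 26, 11, 13, 49, 46, 38, 23]
Tree (level-order array): [6, None, 20, 11, 26, None, 13, 23, 49, None, None, None, None, 46, None, 38]
BFS from the root, enqueuing left then right child of each popped node:
  queue [6] -> pop 6, enqueue [20], visited so far: [6]
  queue [20] -> pop 20, enqueue [11, 26], visited so far: [6, 20]
  queue [11, 26] -> pop 11, enqueue [13], visited so far: [6, 20, 11]
  queue [26, 13] -> pop 26, enqueue [23, 49], visited so far: [6, 20, 11, 26]
  queue [13, 23, 49] -> pop 13, enqueue [none], visited so far: [6, 20, 11, 26, 13]
  queue [23, 49] -> pop 23, enqueue [none], visited so far: [6, 20, 11, 26, 13, 23]
  queue [49] -> pop 49, enqueue [46], visited so far: [6, 20, 11, 26, 13, 23, 49]
  queue [46] -> pop 46, enqueue [38], visited so far: [6, 20, 11, 26, 13, 23, 49, 46]
  queue [38] -> pop 38, enqueue [none], visited so far: [6, 20, 11, 26, 13, 23, 49, 46, 38]
Result: [6, 20, 11, 26, 13, 23, 49, 46, 38]


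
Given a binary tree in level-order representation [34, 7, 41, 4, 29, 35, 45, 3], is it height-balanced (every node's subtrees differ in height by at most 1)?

Tree (level-order array): [34, 7, 41, 4, 29, 35, 45, 3]
Definition: a tree is height-balanced if, at every node, |h(left) - h(right)| <= 1 (empty subtree has height -1).
Bottom-up per-node check:
  node 3: h_left=-1, h_right=-1, diff=0 [OK], height=0
  node 4: h_left=0, h_right=-1, diff=1 [OK], height=1
  node 29: h_left=-1, h_right=-1, diff=0 [OK], height=0
  node 7: h_left=1, h_right=0, diff=1 [OK], height=2
  node 35: h_left=-1, h_right=-1, diff=0 [OK], height=0
  node 45: h_left=-1, h_right=-1, diff=0 [OK], height=0
  node 41: h_left=0, h_right=0, diff=0 [OK], height=1
  node 34: h_left=2, h_right=1, diff=1 [OK], height=3
All nodes satisfy the balance condition.
Result: Balanced
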